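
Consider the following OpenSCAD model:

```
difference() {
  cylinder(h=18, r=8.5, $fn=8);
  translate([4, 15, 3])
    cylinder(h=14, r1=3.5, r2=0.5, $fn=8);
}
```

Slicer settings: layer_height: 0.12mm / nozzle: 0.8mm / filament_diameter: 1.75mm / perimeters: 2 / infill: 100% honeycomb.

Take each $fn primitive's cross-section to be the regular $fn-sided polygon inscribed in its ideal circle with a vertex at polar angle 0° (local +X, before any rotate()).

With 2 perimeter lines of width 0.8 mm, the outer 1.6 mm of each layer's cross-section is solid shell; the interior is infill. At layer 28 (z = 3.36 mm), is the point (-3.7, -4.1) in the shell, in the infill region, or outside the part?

infill

At z = 3.36 mm: the r=8.5 cylinder gives a regular 8-gon of circumradius 8.5 (constant along its height); the cone at (4, 15) contributes a regular 8-gon of circumradius 3.423 (interpolated between r1=3.5 and r2=0.5 at t=0.026); After the difference (first − rest): starting from the r=8.5 cylinder, the cone at (4, 15) misses the remaining region (no effect) — 1 connected region. Overall, the cross-section is a single solid region. The nearest boundary edge runs (-0.00, -8.50)→(-6.01, -6.01); distance from the point to it = 2.65 mm. The point is inside the cross-section and 2.65 mm from the nearest boundary — more than the 1.6 mm shell width (2 × 0.8), so it's in the infill interior.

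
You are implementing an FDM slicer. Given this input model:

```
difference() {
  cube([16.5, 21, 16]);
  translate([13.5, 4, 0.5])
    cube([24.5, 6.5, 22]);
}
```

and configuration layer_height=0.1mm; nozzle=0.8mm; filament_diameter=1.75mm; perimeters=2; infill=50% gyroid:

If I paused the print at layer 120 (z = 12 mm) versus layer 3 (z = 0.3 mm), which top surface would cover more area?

layer 3 (z = 0.3 mm)

Layer 120 (z = 12): the 16.5×21 cube contributes its full rectangle (area 346.50 mm²); the 24.5×6.5 cube at (13.5, 4) contributes its full rectangle (area 159.25 mm²); Subtracting the remaining from the first: starting from the 16.5×21 cube (346.50 mm²), the 24.5×6.5 cube at (13.5, 4) partially overlaps it — only the 19.50 mm² overlap (of its 159.25 mm²) is removed, clipping the outline — area = 327.00 mm². So its area = 327.00 mm². Layer 3 (z = 0.3): the 16.5×21 cube contributes its full rectangle (area 346.50 mm²); the cube at (13.5, 4) is not intersected at this z (z outside [0.5, 22.5]); Subtracting the remaining from the first: none of the subtracted shapes is present at this height, so the 16.5×21 cube is unchanged — area = 346.50 mm². So its area = 346.50 mm². Layer 3 is larger (346.50 vs 327.00 mm²).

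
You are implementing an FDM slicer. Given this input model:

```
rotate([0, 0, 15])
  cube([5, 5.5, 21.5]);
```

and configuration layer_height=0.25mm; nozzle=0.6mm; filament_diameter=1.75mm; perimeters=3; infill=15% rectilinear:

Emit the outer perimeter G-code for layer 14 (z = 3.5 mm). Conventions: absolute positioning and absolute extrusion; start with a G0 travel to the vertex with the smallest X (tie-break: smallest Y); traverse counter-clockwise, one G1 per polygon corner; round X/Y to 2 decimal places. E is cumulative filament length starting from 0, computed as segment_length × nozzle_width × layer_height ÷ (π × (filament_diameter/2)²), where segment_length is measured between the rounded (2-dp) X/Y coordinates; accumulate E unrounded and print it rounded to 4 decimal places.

At z = 3.5 mm: the cube (footprint 5×5.5) is included at this height; (rotated 15° about Z; rotation is an isometry so areas/perimeters/island counts are preserved). The outline is a single polygon with 4 vertices. Extrusion per mm of travel: 0.6 × 0.25 / (π × 0.875²) = 0.062363. Accumulating E over each segment gives final E = 1.3099.

G0 X-1.42 Y5.31 Z3.50
G1 X0.00 Y0.00 E0.3428
G1 X4.83 Y1.29 E0.6546
G1 X3.41 Y6.61 E0.9979
G1 X-1.42 Y5.31 E1.3099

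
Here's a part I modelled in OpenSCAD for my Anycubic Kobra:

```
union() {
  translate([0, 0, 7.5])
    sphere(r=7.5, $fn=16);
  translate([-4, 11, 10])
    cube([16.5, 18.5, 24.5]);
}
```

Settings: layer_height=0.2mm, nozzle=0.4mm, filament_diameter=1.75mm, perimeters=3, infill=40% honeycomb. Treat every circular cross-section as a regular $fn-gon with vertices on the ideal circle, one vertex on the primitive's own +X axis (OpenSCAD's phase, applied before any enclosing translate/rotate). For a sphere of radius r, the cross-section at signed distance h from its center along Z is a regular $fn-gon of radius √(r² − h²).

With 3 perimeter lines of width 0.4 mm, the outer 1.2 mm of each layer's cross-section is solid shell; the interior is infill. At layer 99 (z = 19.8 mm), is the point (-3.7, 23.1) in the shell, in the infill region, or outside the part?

At z = 19.8 mm: the sphere is absent (|z−center|=12.300 > r=7.5); the cube at (-4, 11) is present — its section is the full 16.5×18.5 rectangle; Taking the union: only the 16.5×18.5 cube at (-4, 11) is present, so the union is just that shape — 1 connected region. Overall, the cross-section is a single solid region. The nearest boundary edge runs (-4.00, 29.50)→(-4.00, 11.00); distance from the point to it = 0.30 mm. The point is inside the cross-section, 0.30 mm from the nearest boundary — within the 1.2 mm shell band (3 × 0.4).

shell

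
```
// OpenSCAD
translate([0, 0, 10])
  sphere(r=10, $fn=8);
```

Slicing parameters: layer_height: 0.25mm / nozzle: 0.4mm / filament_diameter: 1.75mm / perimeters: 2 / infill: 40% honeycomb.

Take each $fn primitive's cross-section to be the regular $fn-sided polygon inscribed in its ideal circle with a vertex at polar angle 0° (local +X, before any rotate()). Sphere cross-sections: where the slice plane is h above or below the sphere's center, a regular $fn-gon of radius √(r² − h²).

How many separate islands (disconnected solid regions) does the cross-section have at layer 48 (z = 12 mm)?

1

At z = 12 mm: the r=10 sphere slices to a regular 8-gon of circumradius 9.798 (√(r²−h²) with h=2 from center). Overall, the cross-section is a single solid region. Island count = 1.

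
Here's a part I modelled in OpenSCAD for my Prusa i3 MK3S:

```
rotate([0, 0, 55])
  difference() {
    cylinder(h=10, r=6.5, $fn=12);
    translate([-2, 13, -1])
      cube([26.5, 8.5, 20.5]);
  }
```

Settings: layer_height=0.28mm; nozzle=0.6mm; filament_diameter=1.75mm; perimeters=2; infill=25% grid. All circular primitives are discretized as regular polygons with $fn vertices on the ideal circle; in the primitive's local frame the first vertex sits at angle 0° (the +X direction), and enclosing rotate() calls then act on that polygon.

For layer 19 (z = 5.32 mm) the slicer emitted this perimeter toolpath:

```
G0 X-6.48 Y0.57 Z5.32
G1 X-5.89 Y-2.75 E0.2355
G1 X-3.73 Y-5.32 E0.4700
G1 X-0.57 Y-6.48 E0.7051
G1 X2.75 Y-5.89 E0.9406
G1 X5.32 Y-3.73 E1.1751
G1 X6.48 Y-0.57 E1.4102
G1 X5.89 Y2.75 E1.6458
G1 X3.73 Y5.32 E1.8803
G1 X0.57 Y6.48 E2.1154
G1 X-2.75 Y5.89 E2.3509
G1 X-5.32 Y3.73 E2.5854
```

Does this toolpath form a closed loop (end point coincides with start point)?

no

Start point (G0): (-6.48, 0.57). End point (last G1): the path does not return to the start — open.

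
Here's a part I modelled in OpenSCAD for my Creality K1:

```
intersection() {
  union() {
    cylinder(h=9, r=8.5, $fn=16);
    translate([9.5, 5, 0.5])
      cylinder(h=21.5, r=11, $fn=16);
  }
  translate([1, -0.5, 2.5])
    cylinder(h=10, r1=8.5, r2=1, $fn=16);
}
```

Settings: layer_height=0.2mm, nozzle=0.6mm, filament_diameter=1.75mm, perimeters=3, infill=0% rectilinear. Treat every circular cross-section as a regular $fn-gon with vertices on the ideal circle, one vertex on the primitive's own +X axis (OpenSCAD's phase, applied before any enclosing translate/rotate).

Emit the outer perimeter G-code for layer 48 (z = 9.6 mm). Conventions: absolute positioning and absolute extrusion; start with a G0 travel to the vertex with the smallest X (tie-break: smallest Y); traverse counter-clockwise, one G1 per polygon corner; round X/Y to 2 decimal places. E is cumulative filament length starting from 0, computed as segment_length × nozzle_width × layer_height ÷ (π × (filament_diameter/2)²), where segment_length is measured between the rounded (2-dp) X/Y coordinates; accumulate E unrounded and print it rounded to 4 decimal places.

G0 X-0.90 Y1.98 Z9.60
G1 X-0.66 Y0.79 E0.0606
G1 X1.72 Y-2.78 E0.2746
G1 X2.46 Y-3.27 E0.3189
G1 X3.25 Y-2.75 E0.3661
G1 X3.93 Y-1.72 E0.4277
G1 X4.18 Y-0.50 E0.4898
G1 X3.93 Y0.72 E0.5519
G1 X3.25 Y1.75 E0.6135
G1 X2.22 Y2.43 E0.6751
G1 X1.00 Y2.68 E0.7372
G1 X-0.22 Y2.43 E0.7993
G1 X-0.90 Y1.98 E0.8400

At z = 9.6 mm: the cylinder does not reach this height (z outside [0, 9]); the r=11 cylinder at (9.5, 5) gives a regular 16-gon of circumradius 11 (constant along its height); Merging all regions: only the r=11 cylinder at (9.5, 5) is present, so the union is just that shape — 1 connected region; the cone at (1, -0.5) (r1=8.5→r2=1) has section circumradius 3.175 here — a regular 16-gon; After intersecting: the cone at (1, -0.5) partially overlaps that combined region; clipping to the common part keeps 19.18 mm² — 1 connected region. The outline is a single polygon with 12 vertices. Extrusion per mm of travel: 0.6 × 0.2 / (π × 0.875²) = 0.049890. Accumulating E over each segment gives final E = 0.8400.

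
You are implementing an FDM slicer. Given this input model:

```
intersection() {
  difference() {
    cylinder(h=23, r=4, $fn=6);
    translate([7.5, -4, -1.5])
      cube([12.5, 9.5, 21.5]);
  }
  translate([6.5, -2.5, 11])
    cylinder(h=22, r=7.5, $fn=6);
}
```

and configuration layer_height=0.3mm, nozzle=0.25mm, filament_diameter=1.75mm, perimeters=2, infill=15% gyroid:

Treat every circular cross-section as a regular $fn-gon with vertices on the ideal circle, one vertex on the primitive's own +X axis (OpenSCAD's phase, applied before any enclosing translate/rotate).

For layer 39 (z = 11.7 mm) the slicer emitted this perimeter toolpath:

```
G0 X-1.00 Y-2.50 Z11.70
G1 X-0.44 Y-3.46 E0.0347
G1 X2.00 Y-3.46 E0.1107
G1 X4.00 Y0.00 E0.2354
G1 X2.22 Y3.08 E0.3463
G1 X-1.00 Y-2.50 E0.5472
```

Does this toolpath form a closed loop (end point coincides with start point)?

Start point (G0): (-1.00, -2.50). End point (last G1): the path returns to the start — closed.

yes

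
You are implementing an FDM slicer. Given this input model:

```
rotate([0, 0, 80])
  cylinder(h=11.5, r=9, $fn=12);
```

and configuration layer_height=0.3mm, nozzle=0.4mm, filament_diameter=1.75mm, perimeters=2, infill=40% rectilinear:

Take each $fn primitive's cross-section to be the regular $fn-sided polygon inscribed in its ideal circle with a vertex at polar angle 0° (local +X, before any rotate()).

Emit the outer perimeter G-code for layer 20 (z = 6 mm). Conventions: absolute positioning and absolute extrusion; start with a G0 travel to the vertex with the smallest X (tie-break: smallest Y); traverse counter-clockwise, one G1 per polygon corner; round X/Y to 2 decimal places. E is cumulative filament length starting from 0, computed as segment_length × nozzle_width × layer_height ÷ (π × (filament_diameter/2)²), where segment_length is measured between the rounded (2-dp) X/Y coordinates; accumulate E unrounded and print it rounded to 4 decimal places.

At z = 6 mm: the r=9 cylinder contributes a regular 12-gon of circumradius 9; (rotated 80° about Z; rotation is an isometry so areas/perimeters/island counts are preserved). The outline is a single polygon with 12 vertices. Extrusion per mm of travel: 0.4 × 0.3 / (π × 0.875²) = 0.049890. Accumulating E over each segment gives final E = 2.7890.

G0 X-8.86 Y1.56 Z6.00
G1 X-8.46 Y-3.08 E0.2323
G1 X-5.79 Y-6.89 E0.4645
G1 X-1.56 Y-8.86 E0.6973
G1 X3.08 Y-8.46 E0.9296
G1 X6.89 Y-5.79 E1.1617
G1 X8.86 Y-1.56 E1.3945
G1 X8.46 Y3.08 E1.6269
G1 X5.79 Y6.89 E1.8590
G1 X1.56 Y8.86 E2.0918
G1 X-3.08 Y8.46 E2.3241
G1 X-6.89 Y5.79 E2.5562
G1 X-8.86 Y1.56 E2.7890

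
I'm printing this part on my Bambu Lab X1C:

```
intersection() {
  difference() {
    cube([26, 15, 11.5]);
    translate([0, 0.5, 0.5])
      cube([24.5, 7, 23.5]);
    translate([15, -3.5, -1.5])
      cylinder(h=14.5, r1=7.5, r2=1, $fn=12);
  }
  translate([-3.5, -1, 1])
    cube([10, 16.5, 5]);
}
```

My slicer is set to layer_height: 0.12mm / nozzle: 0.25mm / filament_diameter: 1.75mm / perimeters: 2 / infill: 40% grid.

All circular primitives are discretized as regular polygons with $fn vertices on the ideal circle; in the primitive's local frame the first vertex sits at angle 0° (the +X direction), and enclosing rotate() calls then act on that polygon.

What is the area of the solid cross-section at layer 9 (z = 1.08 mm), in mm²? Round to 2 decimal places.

At z = 1.08 mm: the 26×15 cube contributes its full rectangle (area 390.00 mm²); the 24.5×7 cube at (0, 0.5) contributes its full rectangle (area 171.50 mm²); the cone at (15, -3.5): at t=0.178 of its height the radius interpolates to r₁+(r₂−r₁)t = 6.343, giving a regular 12-gon of that circumradius (area = (12/2)·6.343²·sin(360°/12) = 120.72 mm²); Taking the first minus the rest: starting from the 26×15 cube (390.00 mm²), the 24.5×7 cube at (0, 0.5) lies inside it touching the edge (removes its full 171.50 mm²); the cone at (15, -3.5) partially overlaps it — only the 4.92 mm² overlap (of its 120.72 mm²) is removed, clipping the outline — area = 213.58 mm²; the 10×16.5 cube at (-3.5, -1) contributes its full rectangle (area 165.00 mm²); Keeping only the common overlap: the 10×16.5 cube at (-3.5, -1) partially overlaps the result so far; clipping to the common part keeps 52.00 mm² — area = 52.00 mm². Overall, the cross-section has 2 separate islands. Net area = 52.00 mm².

52.00 mm²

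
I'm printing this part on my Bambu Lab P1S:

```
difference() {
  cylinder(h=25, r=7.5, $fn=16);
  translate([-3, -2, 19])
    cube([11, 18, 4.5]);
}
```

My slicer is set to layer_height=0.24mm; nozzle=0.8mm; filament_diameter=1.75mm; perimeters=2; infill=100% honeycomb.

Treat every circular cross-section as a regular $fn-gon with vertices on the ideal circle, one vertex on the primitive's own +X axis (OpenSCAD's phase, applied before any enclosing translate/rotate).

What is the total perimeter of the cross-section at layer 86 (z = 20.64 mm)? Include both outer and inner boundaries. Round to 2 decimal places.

48.94 mm

At z = 20.64 mm: the r=7.5 cylinder contributes a regular 16-gon of circumradius 7.5 (perimeter = 2·16·7.500·sin(180°/16) = 46.82 mm); the cube at (-3, -2) is present — its section is the full 11×18 rectangle (perimeter 58.00 mm); Taking the first minus the rest: starting from the r=7.5 cylinder, the 11×18 cube at (-3, -2) partially overlaps it — only the 85.25 mm² overlap (of its 198.00 mm²) is removed, clipping the outline — boundary = 48.94 mm. Overall, the cross-section is a single solid region. Total boundary length (outer) = 48.94 mm.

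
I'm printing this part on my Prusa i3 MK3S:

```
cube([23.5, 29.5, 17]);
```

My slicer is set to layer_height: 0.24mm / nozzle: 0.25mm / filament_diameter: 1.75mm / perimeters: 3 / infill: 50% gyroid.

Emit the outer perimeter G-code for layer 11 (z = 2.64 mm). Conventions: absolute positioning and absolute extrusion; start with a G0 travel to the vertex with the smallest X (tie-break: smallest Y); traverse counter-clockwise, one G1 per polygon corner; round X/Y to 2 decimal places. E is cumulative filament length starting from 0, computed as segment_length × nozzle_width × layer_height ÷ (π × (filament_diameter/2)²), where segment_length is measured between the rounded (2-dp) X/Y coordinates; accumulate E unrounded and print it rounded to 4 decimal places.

At z = 2.64 mm: the cube is present — its section is the full 23.5×29.5 rectangle. The outline is a single polygon with 4 vertices. Extrusion per mm of travel: 0.25 × 0.24 / (π × 0.875²) = 0.024945. Accumulating E over each segment gives final E = 2.6442.

G0 X0.00 Y0.00 Z2.64
G1 X23.50 Y0.00 E0.5862
G1 X23.50 Y29.50 E1.3221
G1 X0.00 Y29.50 E1.9083
G1 X0.00 Y0.00 E2.6442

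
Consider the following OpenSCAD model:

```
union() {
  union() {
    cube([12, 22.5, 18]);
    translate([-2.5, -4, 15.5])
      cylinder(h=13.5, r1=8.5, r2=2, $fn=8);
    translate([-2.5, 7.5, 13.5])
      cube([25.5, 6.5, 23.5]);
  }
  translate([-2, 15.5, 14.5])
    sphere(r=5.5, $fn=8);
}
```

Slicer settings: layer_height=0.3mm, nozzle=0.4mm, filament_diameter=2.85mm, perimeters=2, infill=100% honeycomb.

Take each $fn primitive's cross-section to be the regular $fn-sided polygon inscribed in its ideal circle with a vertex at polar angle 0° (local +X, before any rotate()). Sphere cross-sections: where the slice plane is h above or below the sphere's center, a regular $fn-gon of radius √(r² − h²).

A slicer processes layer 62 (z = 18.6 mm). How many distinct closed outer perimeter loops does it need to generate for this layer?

2

At z = 18.6 mm: the cube does not reach this height (z outside [0, 18]); the cone at (-2.5, -4): at t=0.230 of its height the radius interpolates to r₁+(r₂−r₁)t = 7.007, giving a regular 8-gon of that circumradius; the cube at (-2.5, 7.5) is present — its section is the full 25.5×6.5 rectangle; Taking the union: the 2 present regions are separate (no shared area or edge), so areas and boundary lengths simply add and each stays a separate island — 2 connected regions; the r=5.5 sphere at (-2, 15.5) slices to a regular 8-gon of circumradius 3.666 (√(r²−h²) with h=4.1 from center); Merging all regions: the regions partially overlap (shared area 5.50 mm²), so overlapping operands fuse into one piece — 2 connected regions. The result has 2 disconnected regions.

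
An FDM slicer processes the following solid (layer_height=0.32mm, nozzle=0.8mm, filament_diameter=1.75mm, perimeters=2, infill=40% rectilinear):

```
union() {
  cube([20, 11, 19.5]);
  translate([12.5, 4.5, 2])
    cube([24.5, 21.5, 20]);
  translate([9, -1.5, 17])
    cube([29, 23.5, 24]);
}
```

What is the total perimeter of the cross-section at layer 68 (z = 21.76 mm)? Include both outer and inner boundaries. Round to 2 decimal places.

At z = 21.76 mm: the cube is absent (z outside [0, 19.5]); the cube at (12.5, 4.5) (footprint 24.5×21.5) is included at this height (perimeter 92.00 mm); the 29×23.5 cube at (9, -1.5) contributes its full rectangle (perimeter 105.00 mm); Merging all regions: the regions partially overlap (shared area 428.75 mm²), so the edge portions inside another operand are dropped and the merged outline is re-measured after clipping — boundary = 113.00 mm. Overall, the cross-section is a single solid region. Total boundary length (outer) = 113.00 mm.

113.00 mm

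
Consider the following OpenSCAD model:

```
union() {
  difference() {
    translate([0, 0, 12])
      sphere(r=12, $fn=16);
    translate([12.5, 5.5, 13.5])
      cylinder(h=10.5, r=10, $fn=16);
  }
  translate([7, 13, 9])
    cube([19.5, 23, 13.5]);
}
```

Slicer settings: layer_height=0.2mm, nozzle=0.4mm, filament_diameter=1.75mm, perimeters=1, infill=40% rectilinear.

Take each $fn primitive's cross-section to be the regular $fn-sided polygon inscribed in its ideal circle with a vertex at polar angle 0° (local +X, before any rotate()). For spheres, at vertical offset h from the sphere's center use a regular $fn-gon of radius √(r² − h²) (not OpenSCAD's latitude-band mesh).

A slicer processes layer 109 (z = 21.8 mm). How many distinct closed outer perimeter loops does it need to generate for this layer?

2

At z = 21.8 mm: the sphere: section is a regular 16-gon, circumradius = √(r²−h²) = √(12²−9.8²) = 6.925; the r=10 cylinder at (12.5, 5.5) gives a regular 16-gon of circumradius 10 (constant along its height); Taking the first minus the rest: starting from the r=12 sphere, the r=10 cylinder at (12.5, 5.5) partially overlaps it — only the 19.61 mm² overlap (of its 306.15 mm²) is removed, clipping the outline — 1 connected region; the cube at (7, 13) is present — its section is the full 19.5×23 rectangle; Taking the union: the 2 present regions are separate (no shared area or edge), so areas and boundary lengths simply add and each stays a separate island — 2 connected regions. The result has 2 disconnected regions.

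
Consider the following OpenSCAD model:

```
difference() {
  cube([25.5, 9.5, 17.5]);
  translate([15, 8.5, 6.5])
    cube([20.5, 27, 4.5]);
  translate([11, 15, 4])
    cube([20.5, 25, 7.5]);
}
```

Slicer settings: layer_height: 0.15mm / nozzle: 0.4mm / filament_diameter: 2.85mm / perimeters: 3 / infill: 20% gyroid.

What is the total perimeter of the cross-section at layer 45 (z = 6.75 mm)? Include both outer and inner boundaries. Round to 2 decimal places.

At z = 6.75 mm: the 25.5×9.5 cube contributes its full rectangle (perimeter 70.00 mm); the cube at (15, 8.5) is present — its section is the full 20.5×27 rectangle (perimeter 95.00 mm); the 20.5×25 cube at (11, 15) contributes its full rectangle (perimeter 91.00 mm); Subtracting the remaining from the first: starting from the 25.5×9.5 cube, the 20.5×27 cube at (15, 8.5) partially overlaps it — only the 10.50 mm² overlap (of its 553.50 mm²) is removed, clipping the outline; the 20.5×25 cube at (11, 15) misses the remaining region (no effect) — boundary = 70.00 mm. Overall, the cross-section is a single solid region. Total boundary length (outer) = 70.00 mm.

70.00 mm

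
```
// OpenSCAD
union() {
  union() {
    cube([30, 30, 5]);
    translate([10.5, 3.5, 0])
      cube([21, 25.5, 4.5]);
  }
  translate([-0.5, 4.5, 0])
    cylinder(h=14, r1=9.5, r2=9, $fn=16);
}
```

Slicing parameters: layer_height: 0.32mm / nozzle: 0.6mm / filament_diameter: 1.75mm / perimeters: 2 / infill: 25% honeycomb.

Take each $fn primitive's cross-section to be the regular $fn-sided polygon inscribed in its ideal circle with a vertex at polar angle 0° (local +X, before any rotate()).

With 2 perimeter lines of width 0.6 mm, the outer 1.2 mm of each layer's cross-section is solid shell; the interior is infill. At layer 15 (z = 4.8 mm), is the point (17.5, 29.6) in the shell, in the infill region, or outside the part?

At z = 4.8 mm: the 30×30 cube contributes its full rectangle; the cube at (10.5, 3.5) does not reach this height (z outside [0, 4.5]); Combining (union): only the 30×30 cube is present, so the union is just that shape — 1 connected region; the cone at (-0.5, 4.5) (r1=9.5→r2=9) has section circumradius 9.329 here — a regular 16-gon; Combining (union): the regions partially overlap (shared area 99.48 mm²), so overlapping operands fuse into one piece — 1 connected region. Overall, the cross-section is a single solid region. The nearest boundary edge runs (0.00, 30.00)→(30.00, 30.00); distance from the point to it = 0.40 mm. The point is inside the cross-section, 0.40 mm from the nearest boundary — within the 1.2 mm shell band (2 × 0.6).

shell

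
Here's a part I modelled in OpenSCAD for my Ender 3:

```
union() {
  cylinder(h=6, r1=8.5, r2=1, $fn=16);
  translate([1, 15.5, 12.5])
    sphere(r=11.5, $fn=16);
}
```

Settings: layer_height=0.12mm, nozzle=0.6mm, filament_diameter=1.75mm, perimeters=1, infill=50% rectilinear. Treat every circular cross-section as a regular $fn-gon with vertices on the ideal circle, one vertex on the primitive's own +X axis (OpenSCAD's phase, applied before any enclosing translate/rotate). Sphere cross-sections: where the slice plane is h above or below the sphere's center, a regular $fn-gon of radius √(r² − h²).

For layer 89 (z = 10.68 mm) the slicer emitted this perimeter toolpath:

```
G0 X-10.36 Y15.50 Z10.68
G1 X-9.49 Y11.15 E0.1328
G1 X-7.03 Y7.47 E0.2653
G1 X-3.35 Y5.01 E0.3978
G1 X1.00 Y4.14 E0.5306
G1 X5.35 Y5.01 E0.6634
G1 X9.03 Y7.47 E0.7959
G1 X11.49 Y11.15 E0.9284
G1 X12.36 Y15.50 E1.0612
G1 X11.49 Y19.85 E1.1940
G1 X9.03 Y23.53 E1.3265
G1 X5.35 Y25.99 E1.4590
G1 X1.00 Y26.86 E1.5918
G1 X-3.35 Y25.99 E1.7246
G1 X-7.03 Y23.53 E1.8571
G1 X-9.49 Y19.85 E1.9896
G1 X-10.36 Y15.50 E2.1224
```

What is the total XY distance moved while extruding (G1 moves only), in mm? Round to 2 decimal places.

70.90 mm

Sum the Euclidean lengths of each G1 segment: total = 70.90 mm.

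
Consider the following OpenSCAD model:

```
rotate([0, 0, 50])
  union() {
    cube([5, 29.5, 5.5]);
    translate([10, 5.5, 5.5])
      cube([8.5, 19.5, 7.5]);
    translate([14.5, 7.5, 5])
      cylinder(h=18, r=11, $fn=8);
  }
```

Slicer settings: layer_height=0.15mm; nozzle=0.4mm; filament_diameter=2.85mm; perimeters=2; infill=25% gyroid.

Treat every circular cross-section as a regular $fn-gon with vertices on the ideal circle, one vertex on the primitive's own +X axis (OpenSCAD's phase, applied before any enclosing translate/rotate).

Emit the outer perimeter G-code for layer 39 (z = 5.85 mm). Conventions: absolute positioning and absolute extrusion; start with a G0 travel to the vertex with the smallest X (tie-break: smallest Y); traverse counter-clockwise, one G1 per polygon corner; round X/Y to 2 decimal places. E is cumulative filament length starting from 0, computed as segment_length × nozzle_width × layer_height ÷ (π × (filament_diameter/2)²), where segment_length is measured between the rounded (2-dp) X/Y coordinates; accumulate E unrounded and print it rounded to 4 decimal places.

At z = 5.85 mm: the cube is not intersected at this z (z outside [0, 5.5]); the cube at (10, 5.5) is present — its section is the full 8.5×19.5 rectangle; the r=11 cylinder at (14.5, 7.5) gives a regular 8-gon of circumradius 11 (constant along its height); Combining (union): the regions partially overlap (shared area 102.99 mm²), so overlapping operands fuse into one piece — 1 connected region; (whole slice rotated 50° about Z — lengths, areas and connectivity unchanged). The outline is a single polygon with 11 vertices. Extrusion per mm of travel: 0.4 × 0.15 / (π × 1.425²) = 0.009405. Accumulating E over each segment gives final E = 0.7822.

G0 X-12.72 Y23.73 Z5.85
G1 X-6.32 Y18.35 E0.0786
G1 X-7.38 Y14.97 E0.1120
G1 X-3.50 Y7.50 E0.1911
G1 X4.53 Y4.97 E0.2703
G1 X12.00 Y8.86 E0.3495
G1 X14.53 Y16.89 E0.4287
G1 X10.65 Y24.36 E0.5079
G1 X2.62 Y26.89 E0.5871
G1 X-1.01 Y25.00 E0.6255
G1 X-7.26 Y30.24 E0.7023
G1 X-12.72 Y23.73 E0.7822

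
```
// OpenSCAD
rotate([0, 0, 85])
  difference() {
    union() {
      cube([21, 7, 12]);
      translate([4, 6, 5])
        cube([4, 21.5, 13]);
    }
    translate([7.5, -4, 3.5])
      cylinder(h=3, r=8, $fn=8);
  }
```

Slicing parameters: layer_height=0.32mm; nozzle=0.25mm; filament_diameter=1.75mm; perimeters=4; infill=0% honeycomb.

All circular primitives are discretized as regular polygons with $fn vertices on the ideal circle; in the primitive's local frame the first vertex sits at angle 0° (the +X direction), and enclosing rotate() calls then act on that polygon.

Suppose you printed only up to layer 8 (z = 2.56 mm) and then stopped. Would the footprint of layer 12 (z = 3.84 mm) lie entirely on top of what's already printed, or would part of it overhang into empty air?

entirely on top

Compare the two slices. At z = 2.56: the cube (footprint 21×7) is included at this height (area 147.00 mm²); the cube at (4, 6) is not intersected at this z (z outside [5, 18]); Combining (union): only the 21×7 cube is present, so the union is just that shape — area = 147.00 mm²; the cylinder at (7.5, -4) is not intersected at this z (z outside [3.5, 6.5]); After the difference (first − rest): none of the subtracted shapes is present at this height, so that combined region is unchanged — area = 147.00 mm²; (whole slice rotated 85° about Z — lengths, areas and connectivity unchanged). At z = 3.84: the 21×7 cube contributes its full rectangle (area 147.00 mm²); the cube at (4, 6) is absent (z outside [5, 18]); Combining (union): only the 21×7 cube is present, so the union is just that shape — area = 147.00 mm²; the cylinder at (7.5, -4): section is a regular 8-gon, circumradius r=8 (area = (8/2)·8.000²·sin(360°/8) = 181.02 mm²); Taking the first minus the rest: starting from the result so far (147.00 mm²), the r=8 cylinder at (7.5, -4) partially overlaps it — only the 33.14 mm² overlap (of its 181.02 mm²) is removed, clipping the outline — area = 113.86 mm²; (whole slice rotated 85° about Z — lengths, areas and connectivity unchanged). Checking containment: the cross-section at z = 3.84 is a subset of the cross-section at z = 2.56.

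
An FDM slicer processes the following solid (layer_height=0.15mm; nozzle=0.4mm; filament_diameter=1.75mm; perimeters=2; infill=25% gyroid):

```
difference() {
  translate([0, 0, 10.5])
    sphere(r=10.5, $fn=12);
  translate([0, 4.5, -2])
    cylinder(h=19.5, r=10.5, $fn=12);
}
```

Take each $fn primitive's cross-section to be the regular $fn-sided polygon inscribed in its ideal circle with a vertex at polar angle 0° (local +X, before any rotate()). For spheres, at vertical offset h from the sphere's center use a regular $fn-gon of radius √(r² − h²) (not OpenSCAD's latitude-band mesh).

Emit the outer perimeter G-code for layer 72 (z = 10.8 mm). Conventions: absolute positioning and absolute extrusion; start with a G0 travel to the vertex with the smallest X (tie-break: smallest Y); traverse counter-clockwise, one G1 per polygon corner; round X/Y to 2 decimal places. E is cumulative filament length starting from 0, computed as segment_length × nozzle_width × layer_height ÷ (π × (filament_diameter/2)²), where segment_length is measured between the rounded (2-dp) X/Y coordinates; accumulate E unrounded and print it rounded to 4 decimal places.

At z = 10.8 mm: the sphere: section is a regular 12-gon, circumradius = √(r²−h²) = √(10.5²−0.3²) = 10.496; the r=10.5 cylinder at (0, 4.5) gives a regular 12-gon of circumradius 10.5 (constant along its height); Subtracting the remaining from the first: starting from the r=10.5 sphere, the r=10.5 cylinder at (0, 4.5) partially overlaps it — only the 238.85 mm² overlap (of its 330.75 mm²) is removed, clipping the outline — 1 connected region. The outline is a single polygon with 14 vertices. Extrusion per mm of travel: 0.4 × 0.15 / (π × 0.875²) = 0.024945. Accumulating E over each segment gives final E = 1.6257.

G0 X-10.50 Y0.00 Z10.80
G1 X-9.09 Y-5.25 E0.1356
G1 X-5.25 Y-9.09 E0.2711
G1 X0.00 Y-10.50 E0.4067
G1 X5.25 Y-9.09 E0.5423
G1 X9.09 Y-5.25 E0.6777
G1 X10.50 Y0.00 E0.8133
G1 X9.89 Y2.24 E0.8713
G1 X9.09 Y-0.75 E0.9485
G1 X5.25 Y-4.59 E1.0839
G1 X0.00 Y-6.00 E1.2195
G1 X-5.25 Y-4.59 E1.3551
G1 X-9.09 Y-0.75 E1.4906
G1 X-9.89 Y2.24 E1.5678
G1 X-10.50 Y0.00 E1.6257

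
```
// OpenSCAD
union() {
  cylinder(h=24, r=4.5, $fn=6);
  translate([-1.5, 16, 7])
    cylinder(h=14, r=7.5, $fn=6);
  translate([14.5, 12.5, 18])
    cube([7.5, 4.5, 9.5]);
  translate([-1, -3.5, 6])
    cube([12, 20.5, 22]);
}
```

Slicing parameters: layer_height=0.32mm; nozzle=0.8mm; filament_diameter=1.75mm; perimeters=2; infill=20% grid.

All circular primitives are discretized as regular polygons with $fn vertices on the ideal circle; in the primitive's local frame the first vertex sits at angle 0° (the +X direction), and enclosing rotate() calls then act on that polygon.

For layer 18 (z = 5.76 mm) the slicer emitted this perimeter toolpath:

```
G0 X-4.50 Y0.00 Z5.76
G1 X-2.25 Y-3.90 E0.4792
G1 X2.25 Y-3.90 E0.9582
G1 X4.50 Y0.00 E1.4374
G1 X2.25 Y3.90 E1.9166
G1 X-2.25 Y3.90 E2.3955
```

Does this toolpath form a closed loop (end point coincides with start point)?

Start point (G0): (-4.50, 0.00). End point (last G1): the path does not return to the start — open.

no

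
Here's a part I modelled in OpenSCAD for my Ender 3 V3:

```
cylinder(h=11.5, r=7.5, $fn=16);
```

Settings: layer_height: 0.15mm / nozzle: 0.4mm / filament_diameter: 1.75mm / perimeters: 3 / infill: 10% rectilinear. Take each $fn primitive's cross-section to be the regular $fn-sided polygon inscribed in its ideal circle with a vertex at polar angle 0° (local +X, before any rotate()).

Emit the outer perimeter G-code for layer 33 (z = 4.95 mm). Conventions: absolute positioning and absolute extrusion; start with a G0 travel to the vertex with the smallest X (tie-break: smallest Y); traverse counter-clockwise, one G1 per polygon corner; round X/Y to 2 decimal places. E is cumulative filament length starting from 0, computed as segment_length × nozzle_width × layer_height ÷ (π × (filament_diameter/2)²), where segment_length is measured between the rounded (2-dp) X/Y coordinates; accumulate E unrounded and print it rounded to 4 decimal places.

At z = 4.95 mm: the cylinder: section is a regular 16-gon, circumradius r=7.5. The outline is a single polygon with 16 vertices. Extrusion per mm of travel: 0.4 × 0.15 / (π × 0.875²) = 0.024945. Accumulating E over each segment gives final E = 1.1679.

G0 X-7.50 Y0.00 Z4.95
G1 X-6.93 Y-2.87 E0.0730
G1 X-5.30 Y-5.30 E0.1460
G1 X-2.87 Y-6.93 E0.2190
G1 X0.00 Y-7.50 E0.2920
G1 X2.87 Y-6.93 E0.3650
G1 X5.30 Y-5.30 E0.4379
G1 X6.93 Y-2.87 E0.5109
G1 X7.50 Y0.00 E0.5839
G1 X6.93 Y2.87 E0.6569
G1 X5.30 Y5.30 E0.7299
G1 X2.87 Y6.93 E0.8029
G1 X0.00 Y7.50 E0.8759
G1 X-2.87 Y6.93 E0.9489
G1 X-5.30 Y5.30 E1.0219
G1 X-6.93 Y2.87 E1.0949
G1 X-7.50 Y0.00 E1.1679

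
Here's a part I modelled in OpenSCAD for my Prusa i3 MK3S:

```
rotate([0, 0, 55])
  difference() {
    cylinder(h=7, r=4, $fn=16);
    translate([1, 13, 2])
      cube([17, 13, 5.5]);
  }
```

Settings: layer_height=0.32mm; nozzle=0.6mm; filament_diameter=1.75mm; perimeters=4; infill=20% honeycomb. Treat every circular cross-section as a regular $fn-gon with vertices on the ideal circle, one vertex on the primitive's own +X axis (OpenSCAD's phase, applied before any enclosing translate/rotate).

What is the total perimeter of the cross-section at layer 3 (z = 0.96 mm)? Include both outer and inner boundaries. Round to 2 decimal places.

24.97 mm

At z = 0.96 mm: the r=4 cylinder gives a regular 16-gon of circumradius 4 (constant along its height) (perimeter = 2·16·4.000·sin(180°/16) = 24.97 mm); the cube at (1, 13) is not intersected at this z (z outside [2, 7.5]); After the difference (first − rest): none of the subtracted shapes is present at this height, so the r=4 cylinder is unchanged — boundary = 24.97 mm; (rotated 55° about Z; rotation is an isometry so areas/perimeters/island counts are preserved). Overall, the cross-section is a single solid region. Total boundary length (outer) = 24.97 mm.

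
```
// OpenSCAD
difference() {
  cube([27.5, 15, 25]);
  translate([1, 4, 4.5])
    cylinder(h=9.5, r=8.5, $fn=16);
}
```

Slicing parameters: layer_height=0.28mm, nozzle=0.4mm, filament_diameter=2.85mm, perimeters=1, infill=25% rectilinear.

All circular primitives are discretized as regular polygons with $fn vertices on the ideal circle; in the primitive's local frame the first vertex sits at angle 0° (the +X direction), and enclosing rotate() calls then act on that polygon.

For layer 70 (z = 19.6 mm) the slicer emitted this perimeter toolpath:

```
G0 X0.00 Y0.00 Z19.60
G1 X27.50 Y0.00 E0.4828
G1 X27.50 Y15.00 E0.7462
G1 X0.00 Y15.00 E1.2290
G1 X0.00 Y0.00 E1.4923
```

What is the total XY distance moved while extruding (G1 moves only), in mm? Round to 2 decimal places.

85.00 mm

Sum the Euclidean lengths of each G1 segment: total = 85.00 mm.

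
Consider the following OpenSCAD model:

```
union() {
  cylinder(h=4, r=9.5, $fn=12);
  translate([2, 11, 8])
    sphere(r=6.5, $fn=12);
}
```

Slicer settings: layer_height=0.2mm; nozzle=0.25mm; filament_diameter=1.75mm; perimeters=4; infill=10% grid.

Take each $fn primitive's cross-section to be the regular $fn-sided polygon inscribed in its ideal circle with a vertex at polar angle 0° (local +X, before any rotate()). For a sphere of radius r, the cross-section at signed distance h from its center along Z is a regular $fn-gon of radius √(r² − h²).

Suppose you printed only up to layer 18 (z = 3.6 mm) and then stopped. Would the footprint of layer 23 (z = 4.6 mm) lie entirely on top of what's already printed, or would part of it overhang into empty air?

part overhangs

Compare the two slices. At z = 3.6: the r=9.5 cylinder contributes a regular 12-gon of circumradius 9.5 (area = (12/2)·9.500²·sin(360°/12) = 270.75 mm²); the r=6.5 sphere at (2, 11) slices to a regular 12-gon of circumradius 4.784 (√(r²−h²) with h=4.4 from center) (area = (12/2)·4.784²·sin(360°/12) = 68.67 mm²); Merging all regions: the regions partially overlap — summed areas 339.42 mm² minus the doubly-counted overlap 14.79 mm² gives 324.63 mm² — area = 324.63 mm². At z = 4.6: the cylinder is not intersected at this z (z outside [0, 4]); the r=6.5 sphere at (2, 11) contributes a regular 12-gon of circumradius √(6.5²−3.4²) = 5.540 (area = (12/2)·5.540²·sin(360°/12) = 92.07 mm²); Taking the union: only the r=6.5 sphere at (2, 11) is present, so the union is just that shape — area = 92.07 mm². Checking containment: at z = 4.6 the cross-section extends beyond the z = 3.6 cross-section by about 16.29 mm².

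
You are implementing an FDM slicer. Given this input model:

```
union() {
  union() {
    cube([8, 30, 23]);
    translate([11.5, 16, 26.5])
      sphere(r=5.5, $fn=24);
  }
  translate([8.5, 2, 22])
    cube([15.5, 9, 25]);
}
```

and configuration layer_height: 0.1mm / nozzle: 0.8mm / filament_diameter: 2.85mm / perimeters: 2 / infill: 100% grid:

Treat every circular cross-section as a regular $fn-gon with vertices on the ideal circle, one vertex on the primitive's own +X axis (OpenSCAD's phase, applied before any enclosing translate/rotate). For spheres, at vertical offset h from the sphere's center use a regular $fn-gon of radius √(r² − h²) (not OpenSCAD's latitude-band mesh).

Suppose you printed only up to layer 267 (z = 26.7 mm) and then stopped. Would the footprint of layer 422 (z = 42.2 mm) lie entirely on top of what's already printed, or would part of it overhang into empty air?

entirely on top

Compare the two slices. At z = 26.7: the cube does not reach this height (z outside [0, 23]); the r=5.5 sphere at (11.5, 16) contributes a regular 24-gon of circumradius √(5.5²−0.2²) = 5.496 (area = (24/2)·5.496²·sin(360°/24) = 93.83 mm²); Merging all regions: only the r=5.5 sphere at (11.5, 16) is present, so the union is just that shape — area = 93.83 mm²; the cube at (8.5, 2) is present — its section is the full 15.5×9 rectangle (area 139.50 mm²); Taking the union: the regions partially overlap — summed areas 233.33 mm² minus the doubly-counted overlap 1.38 mm² gives 231.95 mm² — area = 231.95 mm². At z = 42.2: the cube does not reach this height (z outside [0, 23]); the sphere at (11.5, 16) is not intersected at this z (|z−center|=15.700 > r=5.5); Taking the union: nothing is present at this height; the cube at (8.5, 2) (footprint 15.5×9) is included at this height (area 139.50 mm²); Taking the union: only the 15.5×9 cube at (8.5, 2) is present, so the union is just that shape — area = 139.50 mm². Checking containment: the cross-section at z = 42.2 is a subset of the cross-section at z = 26.7.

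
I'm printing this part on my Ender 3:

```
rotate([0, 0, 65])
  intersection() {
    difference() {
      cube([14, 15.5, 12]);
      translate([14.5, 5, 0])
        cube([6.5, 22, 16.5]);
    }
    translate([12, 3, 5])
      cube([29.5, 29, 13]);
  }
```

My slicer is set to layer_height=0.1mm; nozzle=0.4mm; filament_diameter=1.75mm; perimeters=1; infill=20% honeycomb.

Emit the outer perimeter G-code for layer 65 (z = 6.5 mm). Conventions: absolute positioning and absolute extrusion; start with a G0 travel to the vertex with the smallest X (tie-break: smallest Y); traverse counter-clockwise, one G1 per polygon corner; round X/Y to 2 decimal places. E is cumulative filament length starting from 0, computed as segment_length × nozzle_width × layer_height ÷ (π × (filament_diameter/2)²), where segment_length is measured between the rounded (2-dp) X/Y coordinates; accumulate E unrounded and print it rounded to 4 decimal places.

At z = 6.5 mm: the cube (footprint 14×15.5) is included at this height; the cube at (14.5, 5) (footprint 6.5×22) is included at this height; Subtracting the remaining from the first: starting from the 14×15.5 cube, the 6.5×22 cube at (14.5, 5) misses the remaining region (no effect) — 1 connected region; the 29.5×29 cube at (12, 3) contributes its full rectangle; Keeping only the common overlap: the 29.5×29 cube at (12, 3) partially overlaps the result so far; clipping to the common part keeps 25.00 mm² — 1 connected region; (whole slice rotated 65° about Z — lengths, areas and connectivity unchanged). The outline is a single polygon with 4 vertices. Extrusion per mm of travel: 0.4 × 0.1 / (π × 0.875²) = 0.016630. Accumulating E over each segment gives final E = 0.4825.

G0 X-8.98 Y17.43 Z6.50
G1 X2.35 Y12.14 E0.2079
G1 X3.20 Y13.96 E0.2413
G1 X-8.13 Y19.24 E0.4492
G1 X-8.98 Y17.43 E0.4825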